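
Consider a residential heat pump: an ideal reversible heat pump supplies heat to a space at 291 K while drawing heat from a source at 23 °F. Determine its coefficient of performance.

COP_HP ≈ 12.7

T_C = 23 °F → (23 − 32) × 5/9 = -5.00 °C = 268.15 K.
Reversible heating COP: COP_HP = T_H/(T_H − T_C) = 291.00/(291.00 − 268.15) = 12.7.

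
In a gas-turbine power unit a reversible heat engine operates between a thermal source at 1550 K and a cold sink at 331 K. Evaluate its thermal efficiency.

η ≈ 0.786

The Carnot efficiency is η = 1 − T_C/T_H = 1 − 331.00/1550.00 = 0.786.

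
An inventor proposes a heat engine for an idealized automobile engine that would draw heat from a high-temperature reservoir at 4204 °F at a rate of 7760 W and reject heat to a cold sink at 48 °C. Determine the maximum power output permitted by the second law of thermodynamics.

T_H = 4204 °F → (4204 − 32) × 5/9 = 2317.78 °C = 2590.93 K.
T_C = 48 °C → 48 + 273.15 = 321.15 K.
No engine can exceed the Carnot limit: η_max = 1 − T_C/T_H = 1 − 321.15/2590.93 = 0.8760.
W_max = η_max · Q_H = 0.8760 × 7760 = 6800 W.

Ẇ_max ≈ 6800 W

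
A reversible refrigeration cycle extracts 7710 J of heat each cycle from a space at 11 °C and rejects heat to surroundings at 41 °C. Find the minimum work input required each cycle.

W_in ≈ 814.0 J

T_H = 41 °C → 41 + 273.15 = 314.15 K.
T_C = 11 °C → 11 + 273.15 = 284.15 K.
The reversible coefficient of performance is COP_R = T_C/(T_H − T_C) = 284.15/30.00 = 9.4717.
W = Q_C/COP_R = 7710/9.4717 = 814.0 J.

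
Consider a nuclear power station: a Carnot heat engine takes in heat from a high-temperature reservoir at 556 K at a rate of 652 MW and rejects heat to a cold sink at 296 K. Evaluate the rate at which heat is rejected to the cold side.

Carnot efficiency: η = 1 − T_C/T_H = 1 − 296.00/556.00 = 0.4676.
For a reversible cycle Q_C/Q_H = T_C/T_H, so Q_C = 652 × 296.00/556.00 = 347 MW.

Q̇_C ≈ 347 MW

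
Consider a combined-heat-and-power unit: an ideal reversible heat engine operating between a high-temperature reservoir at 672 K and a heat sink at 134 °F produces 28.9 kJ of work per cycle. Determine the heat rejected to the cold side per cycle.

Q_C ≈ 27.9 kJ

T_C = 134 °F → (134 − 32) × 5/9 = 56.67 °C = 329.82 K.
η_rev = 1 − T_C/T_H = 1 − 329.82/672.00 = 0.5092.
Since Q_C/Q_H = T_C/T_H and Q_H = W/η, Q_C = W·T_C/(T_H − T_C) = 28.9 × 329.82/342.18 = 27.9 kJ.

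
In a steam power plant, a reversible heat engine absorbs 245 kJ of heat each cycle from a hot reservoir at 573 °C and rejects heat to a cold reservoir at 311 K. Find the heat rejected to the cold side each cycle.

T_H = 573 °C → 573 + 273.15 = 846.15 K.
For a reversible engine, η = 1 − T_C/T_H = 1 − 311.00/846.15 = 0.6325.
For a reversible cycle Q_C/Q_H = T_C/T_H, so Q_C = 245 × 311.00/846.15 = 90.05 kJ.

Q_C ≈ 90.05 kJ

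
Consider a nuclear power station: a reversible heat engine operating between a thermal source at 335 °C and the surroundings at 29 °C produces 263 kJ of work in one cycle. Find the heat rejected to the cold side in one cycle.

T_H = 335 °C → 335 + 273.15 = 608.15 K.
T_C = 29 °C → 29 + 273.15 = 302.15 K.
The Carnot efficiency is η = 1 − T_C/T_H = 1 − 302.15/608.15 = 0.5032.
Since Q_C/Q_H = T_C/T_H and Q_H = W/η, Q_C = W·T_C/(T_H − T_C) = 263 × 302.15/306.00 = 260 kJ.

Q_C ≈ 260 kJ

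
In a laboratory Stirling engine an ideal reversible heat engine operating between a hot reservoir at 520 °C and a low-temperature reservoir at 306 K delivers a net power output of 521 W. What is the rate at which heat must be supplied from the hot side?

T_H = 520 °C → 520 + 273.15 = 793.15 K.
For a reversible engine, η = 1 − T_C/T_H = 1 − 306.00/793.15 = 0.6142.
Q_H = W/η = 521/0.6142 = 848 W.

Q̇_H ≈ 848 W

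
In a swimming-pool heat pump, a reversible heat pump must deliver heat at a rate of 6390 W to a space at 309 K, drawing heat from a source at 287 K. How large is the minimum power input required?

The Carnot heat-pump COP is COP_HP = T_H/(T_H − T_C) = 309.00/22.00 = 14.0455.
W = Q_H/COP_HP = 6390/14.0455 = 455 W.

Ẇ_in ≈ 455 W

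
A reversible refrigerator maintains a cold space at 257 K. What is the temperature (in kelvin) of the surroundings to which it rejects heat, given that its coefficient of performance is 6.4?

COP_R = T_C/(T_H − T_C) ⇒ T_H = T_C·(1 + 1/COP_R) = 257.00 × (1 + 1/6.4) = 297 K.

T_H ≈ 297 K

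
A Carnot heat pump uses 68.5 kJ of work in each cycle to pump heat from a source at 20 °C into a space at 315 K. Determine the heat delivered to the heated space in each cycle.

Q_H ≈ 988 kJ

T_C = 20 °C → 20 + 273.15 = 293.15 K.
For a reversible heat pump, COP_HP = T_H/(T_H − T_C) = 315.00/21.85 = 14.4165.
Q_H = COP_HP · W = 14.4165 × 68.5 = 988 kJ.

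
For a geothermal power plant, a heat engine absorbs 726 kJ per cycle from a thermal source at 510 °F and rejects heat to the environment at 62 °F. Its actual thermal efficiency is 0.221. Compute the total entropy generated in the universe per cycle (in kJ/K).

T_H = 510 °F → (510 − 32) × 5/9 = 265.56 °C = 538.71 K.
T_C = 62 °F → (62 − 32) × 5/9 = 16.67 °C = 289.82 K.
W = η·Q_H = 0.221 × 726 = 160.4 kJ, so Q_C = Q_H − W = 565.6 kJ.
The hot reservoir loses entropy Q_H/T_H = 726/538.71 = 1.348 kJ/K; the cold reservoir gains Q_C/T_C = 565.6/289.82 = 1.951 kJ/K.
ΔS_univ = −Q_H/T_H + Q_C/T_C = 0.604 kJ/K (> 0, since η = 0.221 < η_Carnot = 0.462).

ΔS_univ ≈ 0.604 kJ/K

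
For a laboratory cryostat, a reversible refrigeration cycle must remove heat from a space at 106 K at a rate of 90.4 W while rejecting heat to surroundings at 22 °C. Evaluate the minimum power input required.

Ẇ_in ≈ 161.3 W

T_H = 22 °C → 22 + 273.15 = 295.15 K.
The reversible coefficient of performance is COP_R = T_C/(T_H − T_C) = 106.00/189.15 = 0.5604.
W = Q_C/COP_R = 90.4/0.5604 = 161.3 W.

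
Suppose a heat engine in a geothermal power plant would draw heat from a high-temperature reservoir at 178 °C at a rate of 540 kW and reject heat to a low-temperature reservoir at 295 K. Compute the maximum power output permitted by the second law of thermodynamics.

Ẇ_max ≈ 187 kW

T_H = 178 °C → 178 + 273.15 = 451.15 K.
By the Carnot theorem, η_max = 1 − T_C/T_H = 1 − 295.00/451.15 = 0.3461.
W_max = η_max · Q_H = 0.3461 × 540 = 187 kW.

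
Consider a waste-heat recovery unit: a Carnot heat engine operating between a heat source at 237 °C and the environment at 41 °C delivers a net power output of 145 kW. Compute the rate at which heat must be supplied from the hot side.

T_H = 237 °C → 237 + 273.15 = 510.15 K.
T_C = 41 °C → 41 + 273.15 = 314.15 K.
η_rev = 1 − T_C/T_H = 1 − 314.15/510.15 = 0.3842.
Q_H = W/η = 145/0.3842 = 377 kW.

Q̇_H ≈ 377 kW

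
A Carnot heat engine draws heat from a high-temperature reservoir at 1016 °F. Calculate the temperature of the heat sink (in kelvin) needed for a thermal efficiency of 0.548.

T_H = 1016 °F → (1016 − 32) × 5/9 = 546.67 °C = 819.82 K.
From η = 1 − T_C/T_H, T_C = T_H·(1 − η) = 819.82 × (1 − 0.548) = 371 K.

T_C ≈ 371 K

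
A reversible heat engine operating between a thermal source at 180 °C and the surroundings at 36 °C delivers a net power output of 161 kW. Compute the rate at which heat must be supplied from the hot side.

T_H = 180 °C → 180 + 273.15 = 453.15 K.
T_C = 36 °C → 36 + 273.15 = 309.15 K.
η_rev = 1 − T_C/T_H = 1 − 309.15/453.15 = 0.3178.
Q_H = W/η = 161/0.3178 = 507 kW.

Q̇_H ≈ 507 kW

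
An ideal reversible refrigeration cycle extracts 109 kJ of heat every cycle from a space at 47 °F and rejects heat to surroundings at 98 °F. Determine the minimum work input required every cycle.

W_in ≈ 11.0 kJ

T_H = 98 °F → (98 − 32) × 5/9 = 36.67 °C = 309.82 K.
T_C = 47 °F → (47 − 32) × 5/9 = 8.33 °C = 281.48 K.
COP_R = T_C/(T_H − T_C) = 281.48/28.33 = 9.9347.
W = Q_C/COP_R = 109/9.9347 = 11.0 kJ.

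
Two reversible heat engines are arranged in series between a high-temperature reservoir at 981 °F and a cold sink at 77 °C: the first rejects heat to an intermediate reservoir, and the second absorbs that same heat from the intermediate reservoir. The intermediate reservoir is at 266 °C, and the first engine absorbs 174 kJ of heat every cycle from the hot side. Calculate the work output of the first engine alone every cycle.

W₁ ≈ 56.8 kJ

T_H = 981 °F → (981 − 32) × 5/9 = 527.22 °C = 800.37 K.
T_C = 77 °C → 77 + 273.15 = 350.15 K.
T_m = 266 °C → 266 + 273.15 = 539.15 K.
First-stage efficiency η₁ = 1 − T_m/T_H = 1 − 539.15/800.37 = 0.3264.
W₁ = η₁·Q_H = 0.3264 × 174 = 56.8 kJ.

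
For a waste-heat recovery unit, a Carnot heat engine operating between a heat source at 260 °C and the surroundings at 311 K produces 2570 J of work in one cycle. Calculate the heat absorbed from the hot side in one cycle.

Q_H ≈ 6170 J

T_H = 260 °C → 260 + 273.15 = 533.15 K.
For a reversible engine, η = 1 − T_C/T_H = 1 − 311.00/533.15 = 0.4167.
Q_H = W/η = 2570/0.4167 = 6170 J.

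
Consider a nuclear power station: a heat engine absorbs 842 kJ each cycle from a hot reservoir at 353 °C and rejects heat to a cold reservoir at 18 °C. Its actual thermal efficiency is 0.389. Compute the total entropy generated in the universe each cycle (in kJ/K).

T_H = 353 °C → 353 + 273.15 = 626.15 K.
T_C = 18 °C → 18 + 273.15 = 291.15 K.
W = η·Q_H = 0.389 × 842 = 327.5 kJ, so Q_C = Q_H − W = 514.5 kJ.
The hot reservoir loses entropy Q_H/T_H = 842/626.15 = 1.345 kJ/K; the cold reservoir gains Q_C/T_C = 514.5/291.15 = 1.767 kJ/K.
ΔS_univ = −Q_H/T_H + Q_C/T_C = 0.422 kJ/K (> 0, since η = 0.389 < η_Carnot = 0.535).

ΔS_univ ≈ 0.422 kJ/K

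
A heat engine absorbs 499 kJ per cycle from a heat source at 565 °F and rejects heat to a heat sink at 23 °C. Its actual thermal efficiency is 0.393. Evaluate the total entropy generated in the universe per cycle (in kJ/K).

T_H = 565 °F → (565 − 32) × 5/9 = 296.11 °C = 569.26 K.
T_C = 23 °C → 23 + 273.15 = 296.15 K.
W = η·Q_H = 0.393 × 499 = 196.1 kJ, so Q_C = Q_H − W = 302.9 kJ.
Reservoir entropy changes: ΔS_H = −Q_H/T_H = −499/569.26 = -0.8766 kJ/K and ΔS_C = +Q_C/T_C = 302.9/296.15 = 1.023 kJ/K.
ΔS_univ = −Q_H/T_H + Q_C/T_C = 0.1462 kJ/K (> 0, since η = 0.393 < η_Carnot = 0.480).

ΔS_univ ≈ 0.1462 kJ/K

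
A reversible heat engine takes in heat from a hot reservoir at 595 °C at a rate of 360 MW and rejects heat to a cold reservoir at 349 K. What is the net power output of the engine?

T_H = 595 °C → 595 + 273.15 = 868.15 K.
The Carnot efficiency is η = 1 − T_C/T_H = 1 − 349.00/868.15 = 0.5980.
W = η·Q_H = 0.5980 × 360 = 215 MW.

Ẇ ≈ 215 MW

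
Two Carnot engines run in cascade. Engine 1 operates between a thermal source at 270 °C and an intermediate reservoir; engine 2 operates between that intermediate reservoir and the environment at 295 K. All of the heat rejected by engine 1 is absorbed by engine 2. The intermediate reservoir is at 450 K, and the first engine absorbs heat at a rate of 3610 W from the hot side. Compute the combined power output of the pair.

T_H = 270 °C → 270 + 273.15 = 543.15 K.
Two reversible stages in series are equivalent to a single Carnot engine between T_H and T_C, so η_total = 1 − T_C/T_H = 1 − 295.00/543.15 = 0.4569.
W_total = η_total · Q_H = 0.4569 × 3610 = 1649 W.

Ẇ_total ≈ 1649 W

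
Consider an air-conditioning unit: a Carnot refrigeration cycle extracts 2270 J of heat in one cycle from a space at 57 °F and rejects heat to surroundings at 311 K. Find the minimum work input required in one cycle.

T_C = 57 °F → (57 − 32) × 5/9 = 13.89 °C = 287.04 K.
The reversible coefficient of performance is COP_R = T_C/(T_H − T_C) = 287.04/23.96 = 11.9794.
W = Q_C/COP_R = 2270/11.9794 = 189.5 J.

W_in ≈ 189.5 J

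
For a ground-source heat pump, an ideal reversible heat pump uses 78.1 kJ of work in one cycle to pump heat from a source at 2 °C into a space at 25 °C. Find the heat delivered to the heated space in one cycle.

Q_H ≈ 1010 kJ

T_H = 25 °C → 25 + 273.15 = 298.15 K.
T_C = 2 °C → 2 + 273.15 = 275.15 K.
The Carnot heat-pump COP is COP_HP = T_H/(T_H − T_C) = 298.15/23.00 = 12.9630.
Q_H = COP_HP · W = 12.9630 × 78.1 = 1010 kJ.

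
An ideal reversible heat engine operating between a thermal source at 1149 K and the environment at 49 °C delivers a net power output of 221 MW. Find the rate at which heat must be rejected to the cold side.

T_C = 49 °C → 49 + 273.15 = 322.15 K.
η_rev = 1 − T_C/T_H = 1 − 322.15/1149.00 = 0.7196.
Since Q_C/Q_H = T_C/T_H and Q_H = W/η, Q_C = W·T_C/(T_H − T_C) = 221 × 322.15/826.85 = 86.10 MW.

Q̇_C ≈ 86.10 MW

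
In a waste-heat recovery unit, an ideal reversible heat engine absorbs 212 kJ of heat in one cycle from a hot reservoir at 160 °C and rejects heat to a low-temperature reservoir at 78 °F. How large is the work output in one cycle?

T_H = 160 °C → 160 + 273.15 = 433.15 K.
T_C = 78 °F → (78 − 32) × 5/9 = 25.56 °C = 298.71 K.
For a reversible engine, η = 1 − T_C/T_H = 1 − 298.71/433.15 = 0.3104.
W = η·Q_H = 0.3104 × 212 = 65.8 kJ.

W ≈ 65.8 kJ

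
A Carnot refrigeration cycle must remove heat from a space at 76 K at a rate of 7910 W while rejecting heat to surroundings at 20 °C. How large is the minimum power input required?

T_H = 20 °C → 20 + 273.15 = 293.15 K.
For a reversible refrigerator, COP_R = T_C/(T_H − T_C) = 76.00/217.15 = 0.3500.
W = Q_C/COP_R = 7910/0.3500 = 22600 W.

Ẇ_in ≈ 22600 W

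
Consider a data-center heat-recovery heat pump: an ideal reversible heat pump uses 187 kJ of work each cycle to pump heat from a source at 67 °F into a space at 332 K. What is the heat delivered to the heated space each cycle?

T_C = 67 °F → (67 − 32) × 5/9 = 19.44 °C = 292.59 K.
For a reversible heat pump, COP_HP = T_H/(T_H − T_C) = 332.00/39.41 = 8.4252.
Q_H = COP_HP · W = 8.4252 × 187 = 1580 kJ.

Q_H ≈ 1580 kJ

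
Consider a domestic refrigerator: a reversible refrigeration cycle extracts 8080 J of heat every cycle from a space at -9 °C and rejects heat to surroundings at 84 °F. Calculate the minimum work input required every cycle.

W_in ≈ 1160 J

T_H = 84 °F → (84 − 32) × 5/9 = 28.89 °C = 302.04 K.
T_C = -9 °C → -9 + 273.15 = 264.15 K.
For a reversible refrigerator, COP_R = T_C/(T_H − T_C) = 264.15/37.89 = 6.9717.
W = Q_C/COP_R = 8080/6.9717 = 1160 J.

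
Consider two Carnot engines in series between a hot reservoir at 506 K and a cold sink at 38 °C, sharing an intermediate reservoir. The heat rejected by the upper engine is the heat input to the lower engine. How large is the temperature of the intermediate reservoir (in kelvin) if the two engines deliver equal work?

T_C = 38 °C → 38 + 273.15 = 311.15 K.
For reversible stages Q_m = Q_H·(T_m/T_H). Setting W₁ = Q_H(1 − T_m/T_H) equal to W₂ = Q_m(1 − T_C/T_m) = Q_H·(T_m − T_C)/T_H gives T_H − T_m = T_m − T_C, so T_m = (T_H + T_C)/2 = (506.00 + 311.15)/2 = 409 K.

T_m ≈ 409 K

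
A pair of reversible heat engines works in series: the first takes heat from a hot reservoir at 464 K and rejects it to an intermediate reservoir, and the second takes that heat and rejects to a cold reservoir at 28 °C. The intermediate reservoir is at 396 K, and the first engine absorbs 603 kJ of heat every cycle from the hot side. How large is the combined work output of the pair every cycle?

W_total ≈ 211.6 kJ

T_C = 28 °C → 28 + 273.15 = 301.15 K.
Two reversible stages in series are equivalent to a single Carnot engine between T_H and T_C, so η_total = 1 − T_C/T_H = 1 − 301.15/464.00 = 0.3510.
W_total = η_total · Q_H = 0.3510 × 603 = 211.6 kJ.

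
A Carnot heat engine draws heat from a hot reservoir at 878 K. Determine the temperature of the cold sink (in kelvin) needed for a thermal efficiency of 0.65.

From η = 1 − T_C/T_H, T_C = T_H·(1 − η) = 878.00 × (1 − 0.65) = 307 K.

T_C ≈ 307 K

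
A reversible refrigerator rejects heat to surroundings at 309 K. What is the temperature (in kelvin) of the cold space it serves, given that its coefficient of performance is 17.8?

COP_R = T_C/(T_H − T_C) ⇒ T_C = T_H·COP_R/(1 + COP_R) = 309.00 × 17.8/(1 + 17.8) = 292.6 K.

T_C ≈ 292.6 K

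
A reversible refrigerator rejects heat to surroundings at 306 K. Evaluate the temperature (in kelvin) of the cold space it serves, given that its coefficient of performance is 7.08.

COP_R = T_C/(T_H − T_C) ⇒ T_C = T_H·COP_R/(1 + COP_R) = 306.00 × 7.08/(1 + 7.08) = 268 K.

T_C ≈ 268 K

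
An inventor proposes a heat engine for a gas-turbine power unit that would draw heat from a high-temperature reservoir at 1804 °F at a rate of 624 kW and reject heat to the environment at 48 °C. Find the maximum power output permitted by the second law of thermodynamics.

T_H = 1804 °F → (1804 − 32) × 5/9 = 984.44 °C = 1257.59 K.
T_C = 48 °C → 48 + 273.15 = 321.15 K.
The upper bound on efficiency is η_max = 1 − T_C/T_H = 1 − 321.15/1257.59 = 0.7446.
W_max = η_max · Q_H = 0.7446 × 624 = 464.7 kW.

Ẇ_max ≈ 464.7 kW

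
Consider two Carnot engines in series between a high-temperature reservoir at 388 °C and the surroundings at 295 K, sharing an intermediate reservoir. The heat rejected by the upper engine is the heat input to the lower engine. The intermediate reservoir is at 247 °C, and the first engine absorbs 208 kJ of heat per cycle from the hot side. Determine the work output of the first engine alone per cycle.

T_H = 388 °C → 388 + 273.15 = 661.15 K.
T_m = 247 °C → 247 + 273.15 = 520.15 K.
First-stage efficiency η₁ = 1 − T_m/T_H = 1 − 520.15/661.15 = 0.2133.
W₁ = η₁·Q_H = 0.2133 × 208 = 44.4 kJ.

W₁ ≈ 44.4 kJ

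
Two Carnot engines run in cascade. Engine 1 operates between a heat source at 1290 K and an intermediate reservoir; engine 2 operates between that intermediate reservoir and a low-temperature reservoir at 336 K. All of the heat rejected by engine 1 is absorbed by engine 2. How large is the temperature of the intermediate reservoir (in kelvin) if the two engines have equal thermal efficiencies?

T_m ≈ 658 K

Equal efficiencies require 1 − T_m/T_H = 1 − T_C/T_m, i.e. T_m/T_H = T_C/T_m, so T_m = √(T_H·T_C) = √(1290.00 × 336.00) = 658 K.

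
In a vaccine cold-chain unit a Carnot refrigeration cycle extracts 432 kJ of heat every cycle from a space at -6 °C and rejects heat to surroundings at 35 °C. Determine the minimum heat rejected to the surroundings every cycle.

Q_H ≈ 498 kJ

T_H = 35 °C → 35 + 273.15 = 308.15 K.
T_C = -6 °C → -6 + 273.15 = 267.15 K.
For a reversible cycle Q_H/Q_C = T_H/T_C, so Q_H = Q_C·T_H/T_C = 432 × 308.15/267.15 = 498 kJ.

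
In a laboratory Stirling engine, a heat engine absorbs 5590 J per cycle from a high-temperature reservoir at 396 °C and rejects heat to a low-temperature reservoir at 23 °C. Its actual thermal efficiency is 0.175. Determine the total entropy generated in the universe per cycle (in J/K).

ΔS_univ ≈ 7.22 J/K

T_H = 396 °C → 396 + 273.15 = 669.15 K.
T_C = 23 °C → 23 + 273.15 = 296.15 K.
W = η·Q_H = 0.175 × 5590 = 978.2 J, so Q_C = Q_H − W = 4612 J.
Entropy balance on the reservoirs: −Q_H/T_H = -8.354 J/K, +Q_C/T_C = 15.57 J/K.
ΔS_univ = −Q_H/T_H + Q_C/T_C = 7.22 J/K (> 0, since η = 0.175 < η_Carnot = 0.557).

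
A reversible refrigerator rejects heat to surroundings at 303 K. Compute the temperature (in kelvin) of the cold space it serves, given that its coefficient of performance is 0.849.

T_C ≈ 139.1 K

COP_R = T_C/(T_H − T_C) ⇒ T_C = T_H·COP_R/(1 + COP_R) = 303.00 × 0.849/(1 + 0.849) = 139.1 K.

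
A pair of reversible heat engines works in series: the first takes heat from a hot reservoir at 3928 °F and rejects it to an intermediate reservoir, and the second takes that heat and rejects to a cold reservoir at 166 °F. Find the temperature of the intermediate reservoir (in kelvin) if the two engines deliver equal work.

T_H = 3928 °F → (3928 − 32) × 5/9 = 2164.44 °C = 2437.59 K.
T_C = 166 °F → (166 − 32) × 5/9 = 74.44 °C = 347.59 K.
For reversible stages Q_m = Q_H·(T_m/T_H). Setting W₁ = Q_H(1 − T_m/T_H) equal to W₂ = Q_m(1 − T_C/T_m) = Q_H·(T_m − T_C)/T_H gives T_H − T_m = T_m − T_C, so T_m = (T_H + T_C)/2 = (2437.59 + 347.59)/2 = 1393 K.

T_m ≈ 1393 K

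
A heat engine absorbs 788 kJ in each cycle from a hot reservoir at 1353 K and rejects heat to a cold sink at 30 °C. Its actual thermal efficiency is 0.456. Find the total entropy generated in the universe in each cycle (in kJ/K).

ΔS_univ ≈ 0.8316 kJ/K

T_C = 30 °C → 30 + 273.15 = 303.15 K.
W = η·Q_H = 0.456 × 788 = 359.3 kJ, so Q_C = Q_H − W = 428.7 kJ.
Entropy balance on the reservoirs: −Q_H/T_H = -0.5824 kJ/K, +Q_C/T_C = 1.414 kJ/K.
ΔS_univ = −Q_H/T_H + Q_C/T_C = 0.8316 kJ/K (> 0, since η = 0.456 < η_Carnot = 0.776).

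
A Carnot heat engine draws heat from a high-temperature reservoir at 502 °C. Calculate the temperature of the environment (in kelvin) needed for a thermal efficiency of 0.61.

T_C ≈ 302 K

T_H = 502 °C → 502 + 273.15 = 775.15 K.
From η = 1 − T_C/T_H, T_C = T_H·(1 − η) = 775.15 × (1 − 0.61) = 302 K.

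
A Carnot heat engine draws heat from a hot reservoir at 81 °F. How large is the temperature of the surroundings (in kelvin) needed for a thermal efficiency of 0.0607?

T_H = 81 °F → (81 − 32) × 5/9 = 27.22 °C = 300.37 K.
From η = 1 − T_C/T_H, T_C = T_H·(1 − η) = 300.37 × (1 − 0.0607) = 282 K.

T_C ≈ 282 K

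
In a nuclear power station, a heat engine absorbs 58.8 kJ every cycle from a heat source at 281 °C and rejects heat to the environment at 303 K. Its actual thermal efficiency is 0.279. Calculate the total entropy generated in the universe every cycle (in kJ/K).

T_H = 281 °C → 281 + 273.15 = 554.15 K.
W = η·Q_H = 0.279 × 58.8 = 16.41 kJ, so Q_C = Q_H − W = 42.39 kJ.
Reservoir entropy changes: ΔS_H = −Q_H/T_H = −58.8/554.15 = -0.1061 kJ/K and ΔS_C = +Q_C/T_C = 42.39/303.00 = 0.1399 kJ/K.
ΔS_univ = −Q_H/T_H + Q_C/T_C = 0.03381 kJ/K (> 0, since η = 0.279 < η_Carnot = 0.453).

ΔS_univ ≈ 0.03381 kJ/K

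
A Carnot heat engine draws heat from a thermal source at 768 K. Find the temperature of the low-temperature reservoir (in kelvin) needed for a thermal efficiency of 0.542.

From η = 1 − T_C/T_H, T_C = T_H·(1 − η) = 768.00 × (1 − 0.542) = 351.7 K.

T_C ≈ 351.7 K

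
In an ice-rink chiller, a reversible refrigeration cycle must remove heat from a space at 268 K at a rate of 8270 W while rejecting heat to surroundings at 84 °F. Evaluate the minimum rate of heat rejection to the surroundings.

Q̇_H ≈ 9320 W

T_H = 84 °F → (84 − 32) × 5/9 = 28.89 °C = 302.04 K.
For a reversible cycle Q_H/Q_C = T_H/T_C, so Q_H = Q_C·T_H/T_C = 8270 × 302.04/268.00 = 9320 W.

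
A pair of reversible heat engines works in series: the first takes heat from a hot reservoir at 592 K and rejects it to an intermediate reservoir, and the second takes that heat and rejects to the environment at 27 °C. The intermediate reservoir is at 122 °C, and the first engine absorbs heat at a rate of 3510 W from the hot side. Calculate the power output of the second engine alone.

T_C = 27 °C → 27 + 273.15 = 300.15 K.
T_m = 122 °C → 122 + 273.15 = 395.15 K.
Heat entering the second stage: Q_m = Q_H·(T_m/T_H) = 3510 × 395.15/592.00 = 2340 W.
Second-stage efficiency η₂ = 1 − T_C/T_m = 1 − 300.15/395.15 = 0.2404, so W₂ = η₂·Q_m = 563 W.

Ẇ₂ ≈ 563 W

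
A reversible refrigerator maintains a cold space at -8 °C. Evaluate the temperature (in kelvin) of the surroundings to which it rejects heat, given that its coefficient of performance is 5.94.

T_C = -8 °C → -8 + 273.15 = 265.15 K.
COP_R = T_C/(T_H − T_C) ⇒ T_H = T_C·(1 + 1/COP_R) = 265.15 × (1 + 1/5.94) = 310 K.

T_H ≈ 310 K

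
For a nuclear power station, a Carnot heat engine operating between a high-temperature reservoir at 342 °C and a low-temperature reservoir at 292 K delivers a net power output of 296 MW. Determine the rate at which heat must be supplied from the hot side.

Q̇_H ≈ 563 MW

T_H = 342 °C → 342 + 273.15 = 615.15 K.
Carnot efficiency: η = 1 − T_C/T_H = 1 − 292.00/615.15 = 0.5253.
Q_H = W/η = 296/0.5253 = 563 MW.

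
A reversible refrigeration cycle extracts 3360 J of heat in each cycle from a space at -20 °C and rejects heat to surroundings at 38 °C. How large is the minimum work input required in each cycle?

T_H = 38 °C → 38 + 273.15 = 311.15 K.
T_C = -20 °C → -20 + 273.15 = 253.15 K.
Carnot COP: COP_R = T_C/(T_H − T_C) = 253.15/58.00 = 4.3647.
W = Q_C/COP_R = 3360/4.3647 = 770 J.

W_in ≈ 770 J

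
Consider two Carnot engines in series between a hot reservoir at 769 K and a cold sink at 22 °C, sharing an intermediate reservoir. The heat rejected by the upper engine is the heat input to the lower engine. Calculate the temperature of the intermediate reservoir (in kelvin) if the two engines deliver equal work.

T_m ≈ 532.1 K

T_C = 22 °C → 22 + 273.15 = 295.15 K.
For reversible stages Q_m = Q_H·(T_m/T_H). Setting W₁ = Q_H(1 − T_m/T_H) equal to W₂ = Q_m(1 − T_C/T_m) = Q_H·(T_m − T_C)/T_H gives T_H − T_m = T_m − T_C, so T_m = (T_H + T_C)/2 = (769.00 + 295.15)/2 = 532.1 K.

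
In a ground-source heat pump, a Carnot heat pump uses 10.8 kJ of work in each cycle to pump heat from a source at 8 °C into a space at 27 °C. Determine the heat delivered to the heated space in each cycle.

T_H = 27 °C → 27 + 273.15 = 300.15 K.
T_C = 8 °C → 8 + 273.15 = 281.15 K.
For a reversible heat pump, COP_HP = T_H/(T_H − T_C) = 300.15/19.00 = 15.7974.
Q_H = COP_HP · W = 15.7974 × 10.8 = 171 kJ.

Q_H ≈ 171 kJ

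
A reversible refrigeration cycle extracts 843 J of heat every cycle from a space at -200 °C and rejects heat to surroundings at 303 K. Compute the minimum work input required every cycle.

W_in ≈ 2649 J

T_C = -200 °C → -200 + 273.15 = 73.15 K.
For a reversible refrigerator, COP_R = T_C/(T_H − T_C) = 73.15/229.85 = 0.3183.
W = Q_C/COP_R = 843/0.3183 = 2649 J.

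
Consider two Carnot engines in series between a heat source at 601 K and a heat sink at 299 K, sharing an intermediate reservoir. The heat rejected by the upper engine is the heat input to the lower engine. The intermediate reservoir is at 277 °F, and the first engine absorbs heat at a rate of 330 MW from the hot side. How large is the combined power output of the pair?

Two reversible stages in series are equivalent to a single Carnot engine between T_H and T_C, so η_total = 1 − T_C/T_H = 1 − 299.00/601.00 = 0.5025.
W_total = η_total · Q_H = 0.5025 × 330 = 166 MW.

Ẇ_total ≈ 166 MW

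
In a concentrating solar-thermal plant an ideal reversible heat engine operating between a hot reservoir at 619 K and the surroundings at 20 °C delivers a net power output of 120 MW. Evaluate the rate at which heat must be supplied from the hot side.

Q̇_H ≈ 228.0 MW

T_C = 20 °C → 20 + 273.15 = 293.15 K.
η_rev = 1 − T_C/T_H = 1 − 293.15/619.00 = 0.5264.
Q_H = W/η = 120/0.5264 = 228.0 MW.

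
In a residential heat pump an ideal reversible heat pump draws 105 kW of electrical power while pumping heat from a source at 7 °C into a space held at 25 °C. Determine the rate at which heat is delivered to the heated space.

T_H = 25 °C → 25 + 273.15 = 298.15 K.
T_C = 7 °C → 7 + 273.15 = 280.15 K.
COP_HP = T_H/(T_H − T_C) = 298.15/18.00 = 16.5639.
Q_H = COP_HP · W = 16.5639 × 105 = 1739 kW.

Q̇_H ≈ 1739 kW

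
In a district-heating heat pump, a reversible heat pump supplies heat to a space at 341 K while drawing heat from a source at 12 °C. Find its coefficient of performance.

COP_HP ≈ 6.11

T_C = 12 °C → 12 + 273.15 = 285.15 K.
The Carnot heat-pump COP is COP_HP = T_H/(T_H − T_C) = 341.00/(341.00 − 285.15) = 6.11.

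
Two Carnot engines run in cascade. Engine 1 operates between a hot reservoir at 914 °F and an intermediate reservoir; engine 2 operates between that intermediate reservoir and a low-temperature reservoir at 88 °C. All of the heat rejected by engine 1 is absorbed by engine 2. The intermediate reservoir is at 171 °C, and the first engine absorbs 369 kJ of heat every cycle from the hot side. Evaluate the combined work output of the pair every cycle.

T_H = 914 °F → (914 − 32) × 5/9 = 490.00 °C = 763.15 K.
T_C = 88 °C → 88 + 273.15 = 361.15 K.
Two reversible stages in series are equivalent to a single Carnot engine between T_H and T_C, so η_total = 1 − T_C/T_H = 1 − 361.15/763.15 = 0.5268.
W_total = η_total · Q_H = 0.5268 × 369 = 194 kJ.

W_total ≈ 194 kJ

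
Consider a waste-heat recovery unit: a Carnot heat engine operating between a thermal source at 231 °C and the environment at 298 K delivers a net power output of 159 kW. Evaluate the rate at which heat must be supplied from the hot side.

T_H = 231 °C → 231 + 273.15 = 504.15 K.
The Carnot efficiency is η = 1 − T_C/T_H = 1 − 298.00/504.15 = 0.4089.
Q_H = W/η = 159/0.4089 = 389 kW.

Q̇_H ≈ 389 kW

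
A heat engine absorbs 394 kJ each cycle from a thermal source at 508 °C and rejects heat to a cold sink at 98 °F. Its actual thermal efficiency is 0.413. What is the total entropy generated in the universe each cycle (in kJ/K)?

ΔS_univ ≈ 0.242 kJ/K

T_H = 508 °C → 508 + 273.15 = 781.15 K.
T_C = 98 °F → (98 − 32) × 5/9 = 36.67 °C = 309.82 K.
W = η·Q_H = 0.413 × 394 = 162.7 kJ, so Q_C = Q_H − W = 231.3 kJ.
The hot reservoir loses entropy Q_H/T_H = 394/781.15 = 0.5044 kJ/K; the cold reservoir gains Q_C/T_C = 231.3/309.82 = 0.7465 kJ/K.
ΔS_univ = −Q_H/T_H + Q_C/T_C = 0.242 kJ/K (> 0, since η = 0.413 < η_Carnot = 0.603).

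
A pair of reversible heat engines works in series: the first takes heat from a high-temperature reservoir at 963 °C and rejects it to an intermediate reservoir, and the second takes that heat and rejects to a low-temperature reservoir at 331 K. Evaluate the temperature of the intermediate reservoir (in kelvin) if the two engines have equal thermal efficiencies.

T_m ≈ 640 K

T_H = 963 °C → 963 + 273.15 = 1236.15 K.
Equal efficiencies require 1 − T_m/T_H = 1 − T_C/T_m, i.e. T_m/T_H = T_C/T_m, so T_m = √(T_H·T_C) = √(1236.15 × 331.00) = 640 K.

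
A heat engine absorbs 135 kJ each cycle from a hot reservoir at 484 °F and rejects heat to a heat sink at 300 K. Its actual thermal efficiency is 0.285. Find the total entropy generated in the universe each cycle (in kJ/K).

ΔS_univ ≈ 0.06424 kJ/K

T_H = 484 °F → (484 − 32) × 5/9 = 251.11 °C = 524.26 K.
W = η·Q_H = 0.285 × 135 = 38.47 kJ, so Q_C = Q_H − W = 96.53 kJ.
The hot reservoir loses entropy Q_H/T_H = 135/524.26 = 0.2575 kJ/K; the cold reservoir gains Q_C/T_C = 96.53/300.00 = 0.3218 kJ/K.
ΔS_univ = −Q_H/T_H + Q_C/T_C = 0.06424 kJ/K (> 0, since η = 0.285 < η_Carnot = 0.428).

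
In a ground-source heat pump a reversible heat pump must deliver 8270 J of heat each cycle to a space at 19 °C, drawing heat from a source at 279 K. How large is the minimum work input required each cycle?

W_in ≈ 372 J

T_H = 19 °C → 19 + 273.15 = 292.15 K.
For a reversible heat pump, COP_HP = T_H/(T_H − T_C) = 292.15/13.15 = 22.2167.
W = Q_H/COP_HP = 8270/22.2167 = 372 J.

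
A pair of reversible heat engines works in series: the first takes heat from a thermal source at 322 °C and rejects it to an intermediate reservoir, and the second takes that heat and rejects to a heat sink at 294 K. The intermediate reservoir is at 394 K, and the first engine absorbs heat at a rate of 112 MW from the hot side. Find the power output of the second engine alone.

Ẇ₂ ≈ 18.8 MW

T_H = 322 °C → 322 + 273.15 = 595.15 K.
Heat entering the second stage: Q_m = Q_H·(T_m/T_H) = 112 × 394.00/595.15 = 74.1 MW.
Second-stage efficiency η₂ = 1 − T_C/T_m = 1 − 294.00/394.00 = 0.2538, so W₂ = η₂·Q_m = 18.8 MW.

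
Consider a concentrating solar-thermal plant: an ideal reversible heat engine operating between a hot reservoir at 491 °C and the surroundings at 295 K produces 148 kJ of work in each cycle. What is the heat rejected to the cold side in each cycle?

T_H = 491 °C → 491 + 273.15 = 764.15 K.
The Carnot efficiency is η = 1 − T_C/T_H = 1 − 295.00/764.15 = 0.6140.
Since Q_C/Q_H = T_C/T_H and Q_H = W/η, Q_C = W·T_C/(T_H − T_C) = 148 × 295.00/469.15 = 93.1 kJ.

Q_C ≈ 93.1 kJ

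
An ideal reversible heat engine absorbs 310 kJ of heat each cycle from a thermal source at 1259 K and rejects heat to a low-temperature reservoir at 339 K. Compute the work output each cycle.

W ≈ 226.5 kJ

Carnot efficiency: η = 1 − T_C/T_H = 1 − 339.00/1259.00 = 0.7307.
W = η·Q_H = 0.7307 × 310 = 226.5 kJ.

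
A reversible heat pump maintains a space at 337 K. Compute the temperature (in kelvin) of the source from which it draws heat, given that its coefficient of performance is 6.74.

T_C ≈ 287.0 K

COP_HP = T_H/(T_H − T_C) ⇒ T_C = T_H·(COP_HP − 1)/COP_HP = 337.00 × (6.74 − 1)/6.74 = 287.0 K.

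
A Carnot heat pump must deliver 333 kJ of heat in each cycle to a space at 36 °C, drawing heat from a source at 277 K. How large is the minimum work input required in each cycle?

W_in ≈ 34.63 kJ

T_H = 36 °C → 36 + 273.15 = 309.15 K.
COP_HP = T_H/(T_H − T_C) = 309.15/32.15 = 9.6159.
W = Q_H/COP_HP = 333/9.6159 = 34.63 kJ.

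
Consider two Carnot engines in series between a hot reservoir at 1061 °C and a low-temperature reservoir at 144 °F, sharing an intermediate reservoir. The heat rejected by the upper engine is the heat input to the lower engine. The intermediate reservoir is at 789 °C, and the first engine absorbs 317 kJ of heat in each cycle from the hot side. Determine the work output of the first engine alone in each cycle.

T_H = 1061 °C → 1061 + 273.15 = 1334.15 K.
T_C = 144 °F → (144 − 32) × 5/9 = 62.22 °C = 335.37 K.
T_m = 789 °C → 789 + 273.15 = 1062.15 K.
First-stage efficiency η₁ = 1 − T_m/T_H = 1 − 1062.15/1334.15 = 0.2039.
W₁ = η₁·Q_H = 0.2039 × 317 = 64.6 kJ.

W₁ ≈ 64.6 kJ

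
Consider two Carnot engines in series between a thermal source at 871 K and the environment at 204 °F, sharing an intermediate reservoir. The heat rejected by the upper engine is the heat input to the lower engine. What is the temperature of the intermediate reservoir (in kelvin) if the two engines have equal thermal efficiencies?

T_m ≈ 567 K

T_C = 204 °F → (204 − 32) × 5/9 = 95.56 °C = 368.71 K.
Equal efficiencies require 1 − T_m/T_H = 1 − T_C/T_m, i.e. T_m/T_H = T_C/T_m, so T_m = √(T_H·T_C) = √(871.00 × 368.71) = 567 K.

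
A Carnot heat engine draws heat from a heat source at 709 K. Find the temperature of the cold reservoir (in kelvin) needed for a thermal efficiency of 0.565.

T_C ≈ 308.4 K

From η = 1 − T_C/T_H, T_C = T_H·(1 − η) = 709.00 × (1 − 0.565) = 308.4 K.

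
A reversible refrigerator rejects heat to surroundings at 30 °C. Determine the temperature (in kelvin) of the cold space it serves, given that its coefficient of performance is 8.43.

T_C ≈ 271 K

T_H = 30 °C → 30 + 273.15 = 303.15 K.
COP_R = T_C/(T_H − T_C) ⇒ T_C = T_H·COP_R/(1 + COP_R) = 303.15 × 8.43/(1 + 8.43) = 271 K.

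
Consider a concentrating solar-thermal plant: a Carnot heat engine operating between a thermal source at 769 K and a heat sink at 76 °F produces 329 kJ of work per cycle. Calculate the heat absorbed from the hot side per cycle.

Q_H ≈ 536.7 kJ

T_C = 76 °F → (76 − 32) × 5/9 = 24.44 °C = 297.59 K.
For a reversible engine, η = 1 − T_C/T_H = 1 − 297.59/769.00 = 0.6130.
Q_H = W/η = 329/0.6130 = 536.7 kJ.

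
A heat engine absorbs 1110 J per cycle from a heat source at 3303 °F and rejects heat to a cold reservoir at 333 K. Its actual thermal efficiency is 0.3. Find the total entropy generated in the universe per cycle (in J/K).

T_H = 3303 °F → (3303 − 32) × 5/9 = 1817.22 °C = 2090.37 K.
W = η·Q_H = 0.3 × 1110 = 333.0 J, so Q_C = Q_H − W = 777.0 J.
Reservoir entropy changes: ΔS_H = −Q_H/T_H = −1110/2090.37 = -0.5310 J/K and ΔS_C = +Q_C/T_C = 777.0/333.00 = 2.333 J/K.
ΔS_univ = −Q_H/T_H + Q_C/T_C = 1.802 J/K (> 0, since η = 0.3 < η_Carnot = 0.841).

ΔS_univ ≈ 1.802 J/K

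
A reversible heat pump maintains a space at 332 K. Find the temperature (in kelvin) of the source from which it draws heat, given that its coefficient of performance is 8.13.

T_C ≈ 291 K

COP_HP = T_H/(T_H − T_C) ⇒ T_C = T_H·(COP_HP − 1)/COP_HP = 332.00 × (8.13 − 1)/8.13 = 291 K.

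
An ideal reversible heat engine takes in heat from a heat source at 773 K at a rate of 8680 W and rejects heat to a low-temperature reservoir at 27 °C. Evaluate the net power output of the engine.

Ẇ ≈ 5310 W

T_C = 27 °C → 27 + 273.15 = 300.15 K.
The Carnot efficiency is η = 1 − T_C/T_H = 1 − 300.15/773.00 = 0.6117.
W = η·Q_H = 0.6117 × 8680 = 5310 W.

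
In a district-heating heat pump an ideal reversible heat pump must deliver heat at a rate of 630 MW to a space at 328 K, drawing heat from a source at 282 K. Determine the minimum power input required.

The Carnot heat-pump COP is COP_HP = T_H/(T_H − T_C) = 328.00/46.00 = 7.1304.
W = Q_H/COP_HP = 630/7.1304 = 88.35 MW.

Ẇ_in ≈ 88.35 MW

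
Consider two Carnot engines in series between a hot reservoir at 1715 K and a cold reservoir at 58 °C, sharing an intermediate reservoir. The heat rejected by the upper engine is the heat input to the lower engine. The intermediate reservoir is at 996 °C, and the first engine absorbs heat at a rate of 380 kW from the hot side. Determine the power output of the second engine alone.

T_C = 58 °C → 58 + 273.15 = 331.15 K.
T_m = 996 °C → 996 + 273.15 = 1269.15 K.
Heat entering the second stage: Q_m = Q_H·(T_m/T_H) = 380 × 1269.15/1715.00 = 281 kW.
Second-stage efficiency η₂ = 1 − T_C/T_m = 1 − 331.15/1269.15 = 0.7391, so W₂ = η₂·Q_m = 208 kW.

Ẇ₂ ≈ 208 kW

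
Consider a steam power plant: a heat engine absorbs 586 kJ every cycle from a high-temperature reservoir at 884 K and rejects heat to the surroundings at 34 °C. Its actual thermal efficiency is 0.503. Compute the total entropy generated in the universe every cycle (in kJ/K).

ΔS_univ ≈ 0.285 kJ/K

T_C = 34 °C → 34 + 273.15 = 307.15 K.
W = η·Q_H = 0.503 × 586 = 294.8 kJ, so Q_C = Q_H − W = 291.2 kJ.
The hot reservoir loses entropy Q_H/T_H = 586/884.00 = 0.6629 kJ/K; the cold reservoir gains Q_C/T_C = 291.2/307.15 = 0.9482 kJ/K.
ΔS_univ = −Q_H/T_H + Q_C/T_C = 0.285 kJ/K (> 0, since η = 0.503 < η_Carnot = 0.653).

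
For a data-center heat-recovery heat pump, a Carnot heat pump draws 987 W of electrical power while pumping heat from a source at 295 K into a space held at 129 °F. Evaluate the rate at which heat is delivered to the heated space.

T_H = 129 °F → (129 − 32) × 5/9 = 53.89 °C = 327.04 K.
For a reversible heat pump, COP_HP = T_H/(T_H − T_C) = 327.04/32.04 = 10.2076.
Q_H = COP_HP · W = 10.2076 × 987 = 10070 W.

Q̇_H ≈ 10070 W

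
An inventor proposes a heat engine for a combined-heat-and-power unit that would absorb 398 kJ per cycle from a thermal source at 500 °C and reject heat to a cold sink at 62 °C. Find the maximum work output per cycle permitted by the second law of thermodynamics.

W_max ≈ 225 kJ

T_H = 500 °C → 500 + 273.15 = 773.15 K.
T_C = 62 °C → 62 + 273.15 = 335.15 K.
By the Carnot theorem, η_max = 1 − T_C/T_H = 1 − 335.15/773.15 = 0.5665.
W_max = η_max · Q_H = 0.5665 × 398 = 225 kJ.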